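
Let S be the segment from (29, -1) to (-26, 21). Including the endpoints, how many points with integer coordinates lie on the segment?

The number of lattice points on a segment between lattice points is gcd(|Δx|,|Δy|) + 1 = gcd(55,22) + 1 = 11 + 1 = 12.

12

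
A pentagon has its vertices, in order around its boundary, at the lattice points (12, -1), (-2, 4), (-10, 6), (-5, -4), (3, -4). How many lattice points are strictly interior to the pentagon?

Using the shoelace formula, 2A = |[12·4 − (-2)·(-1)] + [(-2)·6 − (-10)·4] + [(-10)·(-4) − (-5)·6] + [(-5)·(-4) − 3·(-4)] + [3·(-1) − 12·(-4)]| = 221, so the area is 110.5.
The number of boundary lattice points is Σ gcd(|Δx|,|Δy|) = gcd(14,5) + gcd(8,2) + gcd(5,10) + gcd(8,0) + gcd(9,3) = 1+2+5+8+3 = 19.
Pick's theorem gives I = A − B/2 + 1 = 110.5 − 19/2 + 1 = 102.

102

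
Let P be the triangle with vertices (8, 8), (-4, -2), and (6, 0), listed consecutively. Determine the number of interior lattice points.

36

The shoelace formula gives twice the area as |[8·(-2) − (-4)·8] + [(-4)·0 − 6·(-2)] + [6·8 − 8·0]| = 76, so the area is 38.
The number of boundary lattice points is Σ gcd(|Δx|,|Δy|) = gcd(12,10) + gcd(10,2) + gcd(2,8) = 2+2+2 = 6.
Pick's theorem gives I = A − B/2 + 1 = 38 − 6/2 + 1 = 36.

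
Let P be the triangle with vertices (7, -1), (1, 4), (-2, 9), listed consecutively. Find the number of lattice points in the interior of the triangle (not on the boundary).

Using the shoelace formula, 2A = |[7·4 − 1·(-1)] + [1·9 − (-2)·4] + [(-2)·(-1) − 7·9]| = 15, so the area is 7.5.
Along each edge there are gcd(|Δx|,|Δy|)+1 lattice points, so counting each shared vertex once the boundary has gcd(6,5) + gcd(3,5) + gcd(9,10) = 1+1+1 = 3.
Pick's theorem gives I = A − B/2 + 1 = 7.5 − 3/2 + 1 = 7.

7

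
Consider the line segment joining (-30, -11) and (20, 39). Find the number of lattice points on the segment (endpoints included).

51

The number of lattice points on a segment between lattice points is gcd(|Δx|,|Δy|) + 1 = gcd(50,50) + 1 = 50 + 1 = 51.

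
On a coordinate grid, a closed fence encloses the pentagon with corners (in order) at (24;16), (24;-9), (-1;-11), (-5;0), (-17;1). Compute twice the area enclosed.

1229

By the shoelace formula, twice the signed area is |(24·(-9) − 24·16) + (24·(-11) − (-1)·(-9)) + ((-1)·0 − (-5)·(-11)) + ((-5)·1 − (-17)·0) + ((-17)·16 − 24·1)| = 1229, so the area is 614.5.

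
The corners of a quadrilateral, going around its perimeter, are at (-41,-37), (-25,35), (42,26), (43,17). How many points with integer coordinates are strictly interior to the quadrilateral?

2882

Using the shoelace formula, 2A = |((-41)·35 − (-25)·(-37)) + ((-25)·26 − 42·35) + (42·17 − 43·26) + (43·(-37) − (-41)·17)| = 5778, so the area is 2889.
Along each edge there are gcd(|Δx|,|Δy|)+1 lattice points, so counting each shared vertex once the boundary has gcd(16,72) + gcd(67,9) + gcd(1,9) + gcd(84,54) = 8+1+1+6 = 16.
Pick's theorem gives I = A − B/2 + 1 = 2889 − 16/2 + 1 = 2882.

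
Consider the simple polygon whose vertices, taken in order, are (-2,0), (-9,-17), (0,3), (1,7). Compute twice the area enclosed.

18

The shoelace formula gives twice the area as |[(-2)·(-17) − (-9)·0] + [(-9)·3 − 0·(-17)] + [0·7 − 1·3] + [1·0 − (-2)·7]| = 18, so the area is 9.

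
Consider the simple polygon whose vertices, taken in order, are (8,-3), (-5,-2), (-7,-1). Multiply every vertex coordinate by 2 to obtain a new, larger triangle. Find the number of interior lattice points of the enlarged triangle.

Using the shoelace formula, 2A = |(8·(-2) − (-5)·(-3)) + ((-5)·(-1) − (-7)·(-2)) + ((-7)·(-3) − 8·(-1))| = 11, so the area is 11/2.
The number of boundary lattice points is Σ gcd(|Δx|,|Δy|) = gcd(13,1) + gcd(2,1) + gcd(15,2) = 1+1+1 = 3.
Scaling by 2 multiplies the area by 2² = 4 (so the new area is 22) and multiplies the boundary lattice-point count by 2, giving 6.
By Pick's theorem, the interior count of the dilated polygon is 22 − 6/2 + 1 = 20.

20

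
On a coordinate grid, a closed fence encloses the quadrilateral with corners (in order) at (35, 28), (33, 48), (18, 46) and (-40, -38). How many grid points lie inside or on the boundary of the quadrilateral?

1393

By the shoelace formula, twice the signed area is |[35·48 − 33·28] + [33·46 − 18·48] + [18·(-38) − (-40)·46] + [(-40)·28 − 35·(-38)]| = 2776, so the area is 1388.
Along each edge there are gcd(|Δx|,|Δy|)+1 lattice points, so counting each shared vertex once the boundary has gcd(2,20) + gcd(15,2) + gcd(58,84) + gcd(75,66) = 2+1+2+3 = 8.
Pick's theorem gives I = A − B/2 + 1 = 1388 − 8/2 + 1 = 1385, so the closed region contains I + B = 1385 + 8 = 1393 lattice points.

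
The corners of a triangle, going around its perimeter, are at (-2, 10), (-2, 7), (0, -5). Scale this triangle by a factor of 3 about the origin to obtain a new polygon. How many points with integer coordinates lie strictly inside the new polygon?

By the shoelace formula, twice the signed area is |((-2)·7 − (-2)·10) + ((-2)·(-5) − 0·7) + (0·10 − (-2)·(-5))| = 6, so the area is 3.
Along each edge there are gcd(|Δx|,|Δy|)+1 lattice points, so counting each shared vertex once the boundary has gcd(0,3) + gcd(2,12) + gcd(2,15) = 3+2+1 = 6.
Scaling by 3 multiplies the area by 3² = 9 (so the new area is 27) and multiplies the boundary lattice-point count by 3, giving 18.
By Pick's theorem, the interior count of the dilated polygon is 27 − 18/2 + 1 = 19.

19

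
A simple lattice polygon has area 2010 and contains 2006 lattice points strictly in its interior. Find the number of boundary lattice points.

Pick's theorem gives A = I + B/2 − 1, so B = 2(A − I + 1) = 2(2010 − 2006 + 1) = 10.

10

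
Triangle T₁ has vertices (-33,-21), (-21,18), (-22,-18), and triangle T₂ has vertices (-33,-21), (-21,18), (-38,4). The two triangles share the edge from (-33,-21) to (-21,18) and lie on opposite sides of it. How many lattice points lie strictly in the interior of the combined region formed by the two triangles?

The union is the simple quadrilateral with vertices (-33,-21), (-22,-18), (-21,18), (-38,4) in order.
By the shoelace formula, twice the signed area is |((-33)·(-18) − (-22)·(-21)) + ((-22)·18 − (-21)·(-18)) + ((-21)·4 − (-38)·18) + ((-38)·(-21) − (-33)·4)| = 888, so the area is 444.
The number of boundary lattice points is Σ gcd(|Δx|,|Δy|) = gcd(11,3) + gcd(1,36) + gcd(17,14) + gcd(5,25) = 1+1+1+5 = 8.
By Pick's theorem I = A − B/2 + 1 = 444 − 8/2 + 1 = 441.

441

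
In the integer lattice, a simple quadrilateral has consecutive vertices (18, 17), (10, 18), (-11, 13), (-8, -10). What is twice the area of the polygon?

By the shoelace formula, twice the signed area is |[18·18 − 10·17] + [10·13 − (-11)·18] + [(-11)·(-10) − (-8)·13] + [(-8)·17 − 18·(-10)]| = 740, so the area is 370.

740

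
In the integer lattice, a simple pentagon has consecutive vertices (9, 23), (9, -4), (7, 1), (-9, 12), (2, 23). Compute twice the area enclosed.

505

By the shoelace formula, twice the signed area is |(9·(-4) − 9·23) + (9·1 − 7·(-4)) + (7·12 − (-9)·1) + ((-9)·23 − 2·12) + (2·23 − 9·23)| = 505, so the area is 505/2.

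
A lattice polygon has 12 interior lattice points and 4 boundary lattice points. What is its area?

13

By Pick's theorem, A = I + B/2 − 1 = 12 + 4/2 − 1 = 13.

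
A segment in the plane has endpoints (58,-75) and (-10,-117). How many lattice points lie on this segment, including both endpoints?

The number of lattice points on a segment between lattice points is gcd(|Δx|,|Δy|) + 1 = gcd(68,42) + 1 = 2 + 1 = 3.

3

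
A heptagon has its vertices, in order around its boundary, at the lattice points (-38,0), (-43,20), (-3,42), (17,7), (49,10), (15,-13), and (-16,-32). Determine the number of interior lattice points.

Using the shoelace formula, 2A = |((-38)·20 − (-43)·0) + ((-43)·42 − (-3)·20) + ((-3)·7 − 17·42) + (17·10 − 49·7) + (49·(-13) − 15·10) + (15·(-32) − (-16)·(-13)) + ((-16)·0 − (-38)·(-32))| = 6105, so the area is 6105/2.
Along each edge there are gcd(|Δx|,|Δy|)+1 lattice points, so counting each shared vertex once the boundary has gcd(5,20) + gcd(40,22) + gcd(20,35) + gcd(32,3) + gcd(34,23) + gcd(31,19) + gcd(22,32) = 5+2+5+1+1+1+2 = 17.
Pick's theorem gives I = A − B/2 + 1 = 6105/2 − 17/2 + 1 = 3045.

3045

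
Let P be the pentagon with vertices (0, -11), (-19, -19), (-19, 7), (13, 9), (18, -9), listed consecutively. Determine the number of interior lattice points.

Using the shoelace formula, 2A = |[0·(-19) − (-19)·(-11)] + [(-19)·7 − (-19)·(-19)] + [(-19)·9 − 13·7] + [13·(-9) − 18·9] + [18·(-11) − 0·(-9)]| = 1442, so the area is 721.
Along each edge there are gcd(|Δx|,|Δy|)+1 lattice points, so counting each shared vertex once the boundary has gcd(19,8) + gcd(0,26) + gcd(32,2) + gcd(5,18) + gcd(18,2) = 1+26+2+1+2 = 32.
By Pick's theorem A = I + B/2 − 1, so I = 721 − 32/2 + 1 = 706.

706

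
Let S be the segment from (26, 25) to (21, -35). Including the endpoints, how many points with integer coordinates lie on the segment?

6

The number of lattice points on a segment between lattice points is gcd(|Δx|,|Δy|) + 1 = gcd(5,60) + 1 = 5 + 1 = 6.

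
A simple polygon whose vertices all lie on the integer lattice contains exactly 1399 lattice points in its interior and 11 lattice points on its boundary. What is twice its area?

Pick's theorem states A = I + B/2 − 1, so A = 1399 + 11/2 − 1 = 2807/2.
Hence 2A = 2807.

2807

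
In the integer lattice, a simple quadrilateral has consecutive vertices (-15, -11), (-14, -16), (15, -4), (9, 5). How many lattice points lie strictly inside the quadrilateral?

229

Using the shoelace formula, 2A = |((-15)·(-16) − (-14)·(-11)) + ((-14)·(-4) − 15·(-16)) + (15·5 − 9·(-4)) + (9·(-11) − (-15)·5)| = 469, so the area is 234.5.
Along each edge there are gcd(|Δx|,|Δy|)+1 lattice points, so counting each shared vertex once the boundary has gcd(1,5) + gcd(29,12) + gcd(6,9) + gcd(24,16) = 1+1+3+8 = 13.
Pick's theorem gives I = A − B/2 + 1 = 234.5 − 13/2 + 1 = 229.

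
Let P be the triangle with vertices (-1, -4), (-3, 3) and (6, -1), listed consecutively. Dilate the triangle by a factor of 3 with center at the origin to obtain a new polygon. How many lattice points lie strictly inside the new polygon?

Using the shoelace formula, 2A = |[(-1)·3 − (-3)·(-4)] + [(-3)·(-1) − 6·3] + [6·(-4) − (-1)·(-1)]| = 55, so the area is 27.5.
The number of boundary lattice points is Σ gcd(|Δx|,|Δy|) = gcd(2,7) + gcd(9,4) + gcd(7,3) = 1+1+1 = 3.
Scaling by 3 multiplies the area by 3² = 9 (so the new area is 247.5) and multiplies the boundary lattice-point count by 3, giving 9.
By Pick's theorem, the interior count of the dilated polygon is 247.5 − 9/2 + 1 = 244.

244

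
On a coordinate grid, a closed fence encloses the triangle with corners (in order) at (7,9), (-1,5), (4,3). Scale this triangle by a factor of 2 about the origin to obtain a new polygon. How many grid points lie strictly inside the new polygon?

65

Using the shoelace formula, 2A = |(7·5 − (-1)·9) + ((-1)·3 − 4·5) + (4·9 − 7·3)| = 36, so the area is 18.
Summing gcd(|Δx|,|Δy|) over the edges gives the boundary count: gcd(8,4) + gcd(5,2) + gcd(3,6) = 4+1+3 = 8.
Scaling by 2 multiplies the area by 2² = 4 (so the new area is 72) and multiplies the boundary lattice-point count by 2, giving 16.
By Pick's theorem, the interior count of the dilated polygon is 72 − 16/2 + 1 = 65.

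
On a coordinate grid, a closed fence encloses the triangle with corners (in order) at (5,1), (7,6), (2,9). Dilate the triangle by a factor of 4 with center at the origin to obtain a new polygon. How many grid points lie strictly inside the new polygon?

Using the shoelace formula, 2A = |[5·6 − 7·1] + [7·9 − 2·6] + [2·1 − 5·9]| = 31, so the area is 15.5.
The number of boundary lattice points is Σ gcd(|Δx|,|Δy|) = gcd(2,5) + gcd(5,3) + gcd(3,8) = 1+1+1 = 3.
Scaling by 4 multiplies the area by 4² = 16 (so the new area is 248) and multiplies the boundary lattice-point count by 4, giving 12.
By Pick's theorem, the interior count of the dilated polygon is 248 − 12/2 + 1 = 243.

243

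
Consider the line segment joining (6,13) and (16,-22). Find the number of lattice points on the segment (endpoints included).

The number of lattice points on a segment between lattice points is gcd(|Δx|,|Δy|) + 1 = gcd(10,35) + 1 = 5 + 1 = 6.

6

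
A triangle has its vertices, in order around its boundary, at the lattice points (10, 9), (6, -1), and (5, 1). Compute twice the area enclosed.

The shoelace formula gives twice the area as |(10·(-1) − 6·9) + (6·1 − 5·(-1)) + (5·9 − 10·1)| = 18, so the area is 9.

18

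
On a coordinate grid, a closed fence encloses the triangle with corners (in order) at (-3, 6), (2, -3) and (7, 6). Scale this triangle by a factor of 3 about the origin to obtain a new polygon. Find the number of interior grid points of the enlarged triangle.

The shoelace formula gives twice the area as |((-3)·(-3) − 2·6) + (2·6 − 7·(-3)) + (7·6 − (-3)·6)| = 90, so the area is 45.
Summing gcd(|Δx|,|Δy|) over the edges gives the boundary count: gcd(5,9) + gcd(5,9) + gcd(10,0) = 1+1+10 = 12.
Scaling by 3 multiplies the area by 3² = 9 (so the new area is 405) and multiplies the boundary lattice-point count by 3, giving 36.
By Pick's theorem, the interior count of the dilated polygon is 405 − 36/2 + 1 = 388.

388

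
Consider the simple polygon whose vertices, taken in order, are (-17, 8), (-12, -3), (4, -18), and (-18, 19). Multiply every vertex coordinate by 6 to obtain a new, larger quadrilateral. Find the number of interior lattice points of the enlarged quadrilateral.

Using the shoelace formula, 2A = |[(-17)·(-3) − (-12)·8] + [(-12)·(-18) − 4·(-3)] + [4·19 − (-18)·(-18)] + [(-18)·8 − (-17)·19]| = 306, so the area is 153.
Summing gcd(|Δx|,|Δy|) over the edges gives the boundary count: gcd(5,11) + gcd(16,15) + gcd(22,37) + gcd(1,11) = 1+1+1+1 = 4.
Scaling by 6 multiplies the area by 6² = 36 (so the new area is 5508) and multiplies the boundary lattice-point count by 6, giving 24.
By Pick's theorem, the interior count of the dilated polygon is 5508 − 24/2 + 1 = 5497.

5497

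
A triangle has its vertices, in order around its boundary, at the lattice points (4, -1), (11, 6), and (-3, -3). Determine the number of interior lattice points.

By the shoelace formula, twice the signed area is |(4·6 − 11·(-1)) + (11·(-3) − (-3)·6) + ((-3)·(-1) − 4·(-3))| = 35, so the area is 35/2.
Summing gcd(|Δx|,|Δy|) over the edges gives the boundary count: gcd(7,7) + gcd(14,9) + gcd(7,2) = 7+1+1 = 9.
By Pick's theorem A = I + B/2 − 1, so I = 35/2 − 9/2 + 1 = 14.

14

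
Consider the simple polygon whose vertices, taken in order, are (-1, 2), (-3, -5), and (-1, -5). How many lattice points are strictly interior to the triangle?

3

The shoelace formula gives twice the area as |((-1)·(-5) − (-3)·2) + ((-3)·(-5) − (-1)·(-5)) + ((-1)·2 − (-1)·(-5))| = 14, so the area is 7.
Summing gcd(|Δx|,|Δy|) over the edges gives the boundary count: gcd(2,7) + gcd(2,0) + gcd(0,7) = 1+2+7 = 10.
By Pick's theorem A = I + B/2 − 1, so I = 7 − 10/2 + 1 = 3.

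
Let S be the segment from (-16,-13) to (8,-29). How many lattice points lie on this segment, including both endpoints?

9

The number of lattice points on a segment between lattice points is gcd(|Δx|,|Δy|) + 1 = gcd(24,16) + 1 = 8 + 1 = 9.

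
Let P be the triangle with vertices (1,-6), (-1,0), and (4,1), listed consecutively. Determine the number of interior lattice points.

By the shoelace formula, twice the signed area is |(1·0 − (-1)·(-6)) + ((-1)·1 − 4·0) + (4·(-6) − 1·1)| = 32, so the area is 16.
The number of boundary lattice points is Σ gcd(|Δx|,|Δy|) = gcd(2,6) + gcd(5,1) + gcd(3,7) = 2+1+1 = 4.
Pick's theorem gives I = A − B/2 + 1 = 16 − 4/2 + 1 = 15.

15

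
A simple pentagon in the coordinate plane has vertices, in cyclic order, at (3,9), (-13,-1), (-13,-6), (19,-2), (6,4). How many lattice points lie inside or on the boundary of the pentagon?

232

Using the shoelace formula, 2A = |[3·(-1) − (-13)·9] + [(-13)·(-6) − (-13)·(-1)] + [(-13)·(-2) − 19·(-6)] + [19·4 − 6·(-2)] + [6·9 − 3·4]| = 449, so the area is 224.5.
Summing gcd(|Δx|,|Δy|) over the edges gives the boundary count: gcd(16,10) + gcd(0,5) + gcd(32,4) + gcd(13,6) + gcd(3,5) = 2+5+4+1+1 = 13.
Pick's theorem gives I = A − B/2 + 1 = 224.5 − 13/2 + 1 = 219, so the closed region contains I + B = 219 + 13 = 232 lattice points.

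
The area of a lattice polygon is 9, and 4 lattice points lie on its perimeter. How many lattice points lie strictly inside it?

8

Pick's theorem A = I + B/2 − 1 rearranges to I = A − B/2 + 1 = 9 − 4/2 + 1 = 8.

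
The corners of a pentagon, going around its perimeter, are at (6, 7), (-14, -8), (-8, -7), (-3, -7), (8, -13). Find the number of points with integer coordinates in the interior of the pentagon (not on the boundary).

Using the shoelace formula, 2A = |[6·(-8) − (-14)·7] + [(-14)·(-7) − (-8)·(-8)] + [(-8)·(-7) − (-3)·(-7)] + [(-3)·(-13) − 8·(-7)] + [8·7 − 6·(-13)]| = 348, so the area is 174.
Along each edge there are gcd(|Δx|,|Δy|)+1 lattice points, so counting each shared vertex once the boundary has gcd(20,15) + gcd(6,1) + gcd(5,0) + gcd(11,6) + gcd(2,20) = 5+1+5+1+2 = 14.
By Pick's theorem A = I + B/2 − 1, so I = 174 − 14/2 + 1 = 168.

168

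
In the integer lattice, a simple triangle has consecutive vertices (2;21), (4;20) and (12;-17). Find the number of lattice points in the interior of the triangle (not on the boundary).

The shoelace formula gives twice the area as |(2·20 − 4·21) + (4·(-17) − 12·20) + (12·21 − 2·(-17))| = 66, so the area is 33.
The number of boundary lattice points is Σ gcd(|Δx|,|Δy|) = gcd(2,1) + gcd(8,37) + gcd(10,38) = 1+1+2 = 4.
Pick's theorem gives I = A − B/2 + 1 = 33 − 4/2 + 1 = 32.

32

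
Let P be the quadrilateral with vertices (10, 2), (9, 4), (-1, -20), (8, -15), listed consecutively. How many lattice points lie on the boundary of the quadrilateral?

The number of boundary lattice points is Σ gcd(|Δx|,|Δy|) = gcd(1,2) + gcd(10,24) + gcd(9,5) + gcd(2,17) = 1+2+1+1 = 5.

5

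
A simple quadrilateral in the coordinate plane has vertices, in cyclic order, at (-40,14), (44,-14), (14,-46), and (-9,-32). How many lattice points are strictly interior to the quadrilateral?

The shoelace formula gives twice the area as |((-40)·(-14) − 44·14) + (44·(-46) − 14·(-14)) + (14·(-32) − (-9)·(-46)) + ((-9)·14 − (-40)·(-32))| = 4152, so the area is 2076.
Summing gcd(|Δx|,|Δy|) over the edges gives the boundary count: gcd(84,28) + gcd(30,32) + gcd(23,14) + gcd(31,46) = 28+2+1+1 = 32.
Pick's theorem gives I = A − B/2 + 1 = 2076 − 32/2 + 1 = 2061.

2061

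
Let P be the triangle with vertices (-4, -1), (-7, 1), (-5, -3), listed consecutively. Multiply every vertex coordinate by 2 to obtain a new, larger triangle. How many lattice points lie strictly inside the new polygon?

13

Using the shoelace formula, 2A = |[(-4)·1 − (-7)·(-1)] + [(-7)·(-3) − (-5)·1] + [(-5)·(-1) − (-4)·(-3)]| = 8, so the area is 4.
Along each edge there are gcd(|Δx|,|Δy|)+1 lattice points, so counting each shared vertex once the boundary has gcd(3,2) + gcd(2,4) + gcd(1,2) = 1+2+1 = 4.
Scaling by 2 multiplies the area by 2² = 4 (so the new area is 16) and multiplies the boundary lattice-point count by 2, giving 8.
By Pick's theorem, the interior count of the dilated polygon is 16 − 8/2 + 1 = 13.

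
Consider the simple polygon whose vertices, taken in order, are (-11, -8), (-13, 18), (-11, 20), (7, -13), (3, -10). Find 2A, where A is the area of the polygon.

526

Using the shoelace formula, 2A = |((-11)·18 − (-13)·(-8)) + ((-13)·20 − (-11)·18) + ((-11)·(-13) − 7·20) + (7·(-10) − 3·(-13)) + (3·(-8) − (-11)·(-10))| = 526, so the area is 263.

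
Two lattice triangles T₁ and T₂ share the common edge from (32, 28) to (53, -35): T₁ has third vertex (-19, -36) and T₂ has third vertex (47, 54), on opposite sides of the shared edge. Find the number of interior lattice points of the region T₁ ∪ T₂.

3023

The union is the simple quadrilateral with vertices (32, 28), (-19, -36), (53, -35), (47, 54) in order.
The shoelace formula gives twice the area as |(32·(-36) − (-19)·28) + ((-19)·(-35) − 53·(-36)) + (53·54 − 47·(-35)) + (47·28 − 32·54)| = 6048, so the area is 3024.
Summing gcd(|Δx|,|Δy|) over the edges gives the boundary count: gcd(51,64) + gcd(72,1) + gcd(6,89) + gcd(15,26) = 1+1+1+1 = 4.
By Pick's theorem I = A − B/2 + 1 = 3024 − 4/2 + 1 = 3023.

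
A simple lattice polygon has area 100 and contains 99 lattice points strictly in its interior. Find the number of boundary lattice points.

Pick's theorem gives A = I + B/2 − 1, so B = 2(A − I + 1) = 2(100 − 99 + 1) = 4.

4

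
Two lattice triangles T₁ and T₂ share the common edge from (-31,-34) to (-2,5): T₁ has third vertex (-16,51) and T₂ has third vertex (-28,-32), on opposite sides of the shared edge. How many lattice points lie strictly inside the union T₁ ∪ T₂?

The union is the simple quadrilateral with vertices (-31,-34), (-16,51), (-2,5), (-28,-32) in order.
The shoelace formula gives twice the area as |[(-31)·51 − (-16)·(-34)] + [(-16)·5 − (-2)·51] + [(-2)·(-32) − (-28)·5] + [(-28)·(-34) − (-31)·(-32)]| = 1939, so the area is 969.5.
Along each edge there are gcd(|Δx|,|Δy|)+1 lattice points, so counting each shared vertex once the boundary has gcd(15,85) + gcd(14,46) + gcd(26,37) + gcd(3,2) = 5+2+1+1 = 9.
By Pick's theorem I = A − B/2 + 1 = 969.5 − 9/2 + 1 = 966.

966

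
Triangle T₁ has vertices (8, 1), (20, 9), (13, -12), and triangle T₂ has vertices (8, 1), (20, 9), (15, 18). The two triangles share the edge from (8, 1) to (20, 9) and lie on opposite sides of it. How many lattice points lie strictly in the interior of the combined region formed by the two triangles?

168

The union is the simple quadrilateral with vertices (8, 1), (13, -12), (20, 9), (15, 18) in order.
Using the shoelace formula, 2A = |[8·(-12) − 13·1] + [13·9 − 20·(-12)] + [20·18 − 15·9] + [15·1 − 8·18]| = 344, so the area is 172.
Along each edge there are gcd(|Δx|,|Δy|)+1 lattice points, so counting each shared vertex once the boundary has gcd(5,13) + gcd(7,21) + gcd(5,9) + gcd(7,17) = 1+7+1+1 = 10.
By Pick's theorem I = A − B/2 + 1 = 172 − 10/2 + 1 = 168.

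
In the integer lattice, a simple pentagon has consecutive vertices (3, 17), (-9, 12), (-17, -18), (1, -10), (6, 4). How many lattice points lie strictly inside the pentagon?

446

The shoelace formula gives twice the area as |[3·12 − (-9)·17] + [(-9)·(-18) − (-17)·12] + [(-17)·(-10) − 1·(-18)] + [1·4 − 6·(-10)] + [6·17 − 3·4]| = 897, so the area is 448.5.
Summing gcd(|Δx|,|Δy|) over the edges gives the boundary count: gcd(12,5) + gcd(8,30) + gcd(18,8) + gcd(5,14) + gcd(3,13) = 1+2+2+1+1 = 7.
By Pick's theorem A = I + B/2 − 1, so I = 448.5 − 7/2 + 1 = 446.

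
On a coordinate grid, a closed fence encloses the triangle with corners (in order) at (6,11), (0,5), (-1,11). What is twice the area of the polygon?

42

By the shoelace formula, twice the signed area is |(6·5 − 0·11) + (0·11 − (-1)·5) + ((-1)·11 − 6·11)| = 42, so the area is 21.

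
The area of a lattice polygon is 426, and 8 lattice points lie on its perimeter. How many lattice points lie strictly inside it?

423

From Pick's theorem, I = A − B/2 + 1 = 426 − 8/2 + 1 = 423.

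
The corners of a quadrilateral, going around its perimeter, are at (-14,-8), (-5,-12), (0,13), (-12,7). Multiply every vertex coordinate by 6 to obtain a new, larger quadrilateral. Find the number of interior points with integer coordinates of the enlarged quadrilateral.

Using the shoelace formula, 2A = |((-14)·(-12) − (-5)·(-8)) + ((-5)·13 − 0·(-12)) + (0·7 − (-12)·13) + ((-12)·(-8) − (-14)·7)| = 413, so the area is 413/2.
Summing gcd(|Δx|,|Δy|) over the edges gives the boundary count: gcd(9,4) + gcd(5,25) + gcd(12,6) + gcd(2,15) = 1+5+6+1 = 13.
Scaling by 6 multiplies the area by 6² = 36 (so the new area is 7434) and multiplies the boundary lattice-point count by 6, giving 78.
By Pick's theorem, the interior count of the dilated polygon is 7434 − 78/2 + 1 = 7396.

7396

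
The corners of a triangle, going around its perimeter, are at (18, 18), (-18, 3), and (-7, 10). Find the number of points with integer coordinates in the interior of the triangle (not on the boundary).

42

The shoelace formula gives twice the area as |(18·3 − (-18)·18) + ((-18)·10 − (-7)·3) + ((-7)·18 − 18·10)| = 87, so the area is 87/2.
The number of boundary lattice points is Σ gcd(|Δx|,|Δy|) = gcd(36,15) + gcd(11,7) + gcd(25,8) = 3+1+1 = 5.
Pick's theorem gives I = A − B/2 + 1 = 87/2 − 5/2 + 1 = 42.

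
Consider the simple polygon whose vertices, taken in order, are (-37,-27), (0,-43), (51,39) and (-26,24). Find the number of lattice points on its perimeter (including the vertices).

4

The number of boundary lattice points is Σ gcd(|Δx|,|Δy|) = gcd(37,16) + gcd(51,82) + gcd(77,15) + gcd(11,51) = 1+1+1+1 = 4.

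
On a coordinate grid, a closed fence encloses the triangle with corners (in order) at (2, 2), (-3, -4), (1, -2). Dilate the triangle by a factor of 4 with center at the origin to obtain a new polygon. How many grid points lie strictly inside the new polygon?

105

Using the shoelace formula, 2A = |(2·(-4) − (-3)·2) + ((-3)·(-2) − 1·(-4)) + (1·2 − 2·(-2))| = 14, so the area is 7.
Summing gcd(|Δx|,|Δy|) over the edges gives the boundary count: gcd(5,6) + gcd(4,2) + gcd(1,4) = 1+2+1 = 4.
Scaling by 4 multiplies the area by 4² = 16 (so the new area is 112) and multiplies the boundary lattice-point count by 4, giving 16.
By Pick's theorem, the interior count of the dilated polygon is 112 − 16/2 + 1 = 105.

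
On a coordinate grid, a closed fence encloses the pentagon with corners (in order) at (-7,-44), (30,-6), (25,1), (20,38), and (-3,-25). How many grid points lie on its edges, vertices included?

5

The number of boundary lattice points is Σ gcd(|Δx|,|Δy|) = gcd(37,38) + gcd(5,7) + gcd(5,37) + gcd(23,63) + gcd(4,19) = 1+1+1+1+1 = 5.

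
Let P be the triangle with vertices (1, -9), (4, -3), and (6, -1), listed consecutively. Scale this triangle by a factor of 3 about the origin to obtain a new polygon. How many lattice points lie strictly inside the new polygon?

19

By the shoelace formula, twice the signed area is |(1·(-3) − 4·(-9)) + (4·(-1) − 6·(-3)) + (6·(-9) − 1·(-1))| = 6, so the area is 3.
Along each edge there are gcd(|Δx|,|Δy|)+1 lattice points, so counting each shared vertex once the boundary has gcd(3,6) + gcd(2,2) + gcd(5,8) = 3+2+1 = 6.
Scaling by 3 multiplies the area by 3² = 9 (so the new area is 27) and multiplies the boundary lattice-point count by 3, giving 18.
By Pick's theorem, the interior count of the dilated polygon is 27 − 18/2 + 1 = 19.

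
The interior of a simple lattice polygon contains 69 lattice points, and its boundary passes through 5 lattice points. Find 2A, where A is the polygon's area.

Pick's theorem states A = I + B/2 − 1, so A = 69 + 5/2 − 1 = 141/2.
Hence 2A = 141.

141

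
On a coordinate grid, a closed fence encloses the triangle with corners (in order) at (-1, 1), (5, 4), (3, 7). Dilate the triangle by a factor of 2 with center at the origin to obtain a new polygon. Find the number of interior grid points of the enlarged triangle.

43

By the shoelace formula, twice the signed area is |((-1)·4 − 5·1) + (5·7 − 3·4) + (3·1 − (-1)·7)| = 24, so the area is 12.
Summing gcd(|Δx|,|Δy|) over the edges gives the boundary count: gcd(6,3) + gcd(2,3) + gcd(4,6) = 3+1+2 = 6.
Scaling by 2 multiplies the area by 2² = 4 (so the new area is 48) and multiplies the boundary lattice-point count by 2, giving 12.
By Pick's theorem, the interior count of the dilated polygon is 48 − 12/2 + 1 = 43.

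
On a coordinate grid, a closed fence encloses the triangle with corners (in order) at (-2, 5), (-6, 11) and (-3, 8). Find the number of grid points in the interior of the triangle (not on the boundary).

1

Using the shoelace formula, 2A = |[(-2)·11 − (-6)·5] + [(-6)·8 − (-3)·11] + [(-3)·5 − (-2)·8]| = 6, so the area is 3.
Summing gcd(|Δx|,|Δy|) over the edges gives the boundary count: gcd(4,6) + gcd(3,3) + gcd(1,3) = 2+3+1 = 6.
By Pick's theorem A = I + B/2 − 1, so I = 3 − 6/2 + 1 = 1.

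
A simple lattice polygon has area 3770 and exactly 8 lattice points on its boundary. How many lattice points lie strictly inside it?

3767

Pick's theorem A = I + B/2 − 1 rearranges to I = A − B/2 + 1 = 3770 − 8/2 + 1 = 3767.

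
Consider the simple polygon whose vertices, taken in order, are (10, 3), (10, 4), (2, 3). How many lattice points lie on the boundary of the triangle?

10

Summing gcd(|Δx|,|Δy|) over the edges gives the boundary count: gcd(0,1) + gcd(8,1) + gcd(8,0) = 1+1+8 = 10.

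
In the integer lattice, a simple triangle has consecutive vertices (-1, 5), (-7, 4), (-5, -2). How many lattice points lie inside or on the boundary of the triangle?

22

By the shoelace formula, twice the signed area is |[(-1)·4 − (-7)·5] + [(-7)·(-2) − (-5)·4] + [(-5)·5 − (-1)·(-2)]| = 38, so the area is 19.
The number of boundary lattice points is Σ gcd(|Δx|,|Δy|) = gcd(6,1) + gcd(2,6) + gcd(4,7) = 1+2+1 = 4.
Pick's theorem gives I = A − B/2 + 1 = 19 − 4/2 + 1 = 18, so the closed region contains I + B = 18 + 4 = 22 lattice points.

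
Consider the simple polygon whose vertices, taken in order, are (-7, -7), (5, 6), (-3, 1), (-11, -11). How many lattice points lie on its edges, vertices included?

10

Summing gcd(|Δx|,|Δy|) over the edges gives the boundary count: gcd(12,13) + gcd(8,5) + gcd(8,12) + gcd(4,4) = 1+1+4+4 = 10.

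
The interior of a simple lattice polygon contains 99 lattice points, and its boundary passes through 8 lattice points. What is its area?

Pick's theorem states A = I + B/2 − 1, so A = 99 + 8/2 − 1 = 102.

102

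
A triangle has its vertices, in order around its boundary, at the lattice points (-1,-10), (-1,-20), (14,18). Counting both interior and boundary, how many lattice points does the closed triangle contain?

82

Using the shoelace formula, 2A = |[(-1)·(-20) − (-1)·(-10)] + [(-1)·18 − 14·(-20)] + [14·(-10) − (-1)·18]| = 150, so the area is 75.
Summing gcd(|Δx|,|Δy|) over the edges gives the boundary count: gcd(0,10) + gcd(15,38) + gcd(15,28) = 10+1+1 = 12.
Pick's theorem gives I = A − B/2 + 1 = 75 − 12/2 + 1 = 70, so the closed region contains I + B = 70 + 12 = 82 lattice points.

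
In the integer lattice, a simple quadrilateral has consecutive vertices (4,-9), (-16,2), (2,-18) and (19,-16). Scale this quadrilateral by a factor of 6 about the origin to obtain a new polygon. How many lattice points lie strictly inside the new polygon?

6304

The shoelace formula gives twice the area as |[4·2 − (-16)·(-9)] + [(-16)·(-18) − 2·2] + [2·(-16) − 19·(-18)] + [19·(-9) − 4·(-16)]| = 351, so the area is 351/2.
Summing gcd(|Δx|,|Δy|) over the edges gives the boundary count: gcd(20,11) + gcd(18,20) + gcd(17,2) + gcd(15,7) = 1+2+1+1 = 5.
Scaling by 6 multiplies the area by 6² = 36 (so the new area is 6318) and multiplies the boundary lattice-point count by 6, giving 30.
By Pick's theorem, the interior count of the dilated polygon is 6318 − 30/2 + 1 = 6304.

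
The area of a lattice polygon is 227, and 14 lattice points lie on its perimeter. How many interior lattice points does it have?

Pick's theorem A = I + B/2 − 1 rearranges to I = A − B/2 + 1 = 227 − 14/2 + 1 = 221.

221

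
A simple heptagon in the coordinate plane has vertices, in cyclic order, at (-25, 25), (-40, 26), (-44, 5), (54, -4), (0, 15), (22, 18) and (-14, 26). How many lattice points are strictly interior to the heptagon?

1398

By the shoelace formula, twice the signed area is |((-25)·26 − (-40)·25) + ((-40)·5 − (-44)·26) + ((-44)·(-4) − 54·5) + (54·15 − 0·(-4)) + (0·18 − 22·15) + (22·26 − (-14)·18) + ((-14)·25 − (-25)·26)| = 2804, so the area is 1402.
Summing gcd(|Δx|,|Δy|) over the edges gives the boundary count: gcd(15,1) + gcd(4,21) + gcd(98,9) + gcd(54,19) + gcd(22,3) + gcd(36,8) + gcd(11,1) = 1+1+1+1+1+4+1 = 10.
By Pick's theorem A = I + B/2 − 1, so I = 1402 − 10/2 + 1 = 1398.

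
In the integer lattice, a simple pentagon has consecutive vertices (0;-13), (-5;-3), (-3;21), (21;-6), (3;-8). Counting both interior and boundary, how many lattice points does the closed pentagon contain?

403

Using the shoelace formula, 2A = |[0·(-3) − (-5)·(-13)] + [(-5)·21 − (-3)·(-3)] + [(-3)·(-6) − 21·21] + [21·(-8) − 3·(-6)] + [3·(-13) − 0·(-8)]| = 791, so the area is 395.5.
The number of boundary lattice points is Σ gcd(|Δx|,|Δy|) = gcd(5,10) + gcd(2,24) + gcd(24,27) + gcd(18,2) + gcd(3,5) = 5+2+3+2+1 = 13.
Pick's theorem gives I = A − B/2 + 1 = 395.5 − 13/2 + 1 = 390, so the closed region contains I + B = 390 + 13 = 403 lattice points.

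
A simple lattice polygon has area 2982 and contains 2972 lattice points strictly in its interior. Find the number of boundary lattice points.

Pick's theorem gives A = I + B/2 − 1, so B = 2(A − I + 1) = 2(2982 − 2972 + 1) = 22.

22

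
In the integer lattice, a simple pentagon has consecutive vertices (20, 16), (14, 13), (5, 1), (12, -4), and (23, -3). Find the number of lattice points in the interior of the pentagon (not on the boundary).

215

Using the shoelace formula, 2A = |(20·13 − 14·16) + (14·1 − 5·13) + (5·(-4) − 12·1) + (12·(-3) − 23·(-4)) + (23·16 − 20·(-3))| = 437, so the area is 437/2.
Summing gcd(|Δx|,|Δy|) over the edges gives the boundary count: gcd(6,3) + gcd(9,12) + gcd(7,5) + gcd(11,1) + gcd(3,19) = 3+3+1+1+1 = 9.
Pick's theorem gives I = A − B/2 + 1 = 437/2 − 9/2 + 1 = 215.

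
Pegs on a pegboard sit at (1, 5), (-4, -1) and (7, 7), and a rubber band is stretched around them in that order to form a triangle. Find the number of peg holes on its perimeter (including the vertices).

4

Summing gcd(|Δx|,|Δy|) over the edges gives the boundary count: gcd(5,6) + gcd(11,8) + gcd(6,2) = 1+1+2 = 4.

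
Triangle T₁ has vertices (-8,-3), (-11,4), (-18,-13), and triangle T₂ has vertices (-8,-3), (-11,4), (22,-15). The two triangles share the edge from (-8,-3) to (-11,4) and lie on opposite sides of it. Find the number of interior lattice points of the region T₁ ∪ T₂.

The union is the simple quadrilateral with vertices (-8,-3), (-18,-13), (-11,4), (22,-15) in order.
The shoelace formula gives twice the area as |[(-8)·(-13) − (-18)·(-3)] + [(-18)·4 − (-11)·(-13)] + [(-11)·(-15) − 22·4] + [22·(-3) − (-8)·(-15)]| = 274, so the area is 137.
Summing gcd(|Δx|,|Δy|) over the edges gives the boundary count: gcd(10,10) + gcd(7,17) + gcd(33,19) + gcd(30,12) = 10+1+1+6 = 18.
By Pick's theorem I = A − B/2 + 1 = 137 − 18/2 + 1 = 129.

129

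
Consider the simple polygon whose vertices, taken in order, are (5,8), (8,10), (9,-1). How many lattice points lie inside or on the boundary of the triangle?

20

By the shoelace formula, twice the signed area is |[5·10 − 8·8] + [8·(-1) − 9·10] + [9·8 − 5·(-1)]| = 35, so the area is 35/2.
Summing gcd(|Δx|,|Δy|) over the edges gives the boundary count: gcd(3,2) + gcd(1,11) + gcd(4,9) = 1+1+1 = 3.
Pick's theorem gives I = A − B/2 + 1 = 35/2 − 3/2 + 1 = 17, so the closed region contains I + B = 17 + 3 = 20 lattice points.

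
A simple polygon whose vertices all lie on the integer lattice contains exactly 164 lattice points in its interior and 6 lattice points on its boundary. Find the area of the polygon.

By Pick's theorem, A = I + B/2 − 1 = 164 + 6/2 − 1 = 166.

166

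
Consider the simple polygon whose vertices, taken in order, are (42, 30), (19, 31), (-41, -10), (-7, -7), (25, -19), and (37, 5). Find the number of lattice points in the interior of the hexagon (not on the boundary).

2022

By the shoelace formula, twice the signed area is |[42·31 − 19·30] + [19·(-10) − (-41)·31] + [(-41)·(-7) − (-7)·(-10)] + [(-7)·(-19) − 25·(-7)] + [25·5 − 37·(-19)] + [37·30 − 42·5]| = 4066, so the area is 2033.
The number of boundary lattice points is Σ gcd(|Δx|,|Δy|) = gcd(23,1) + gcd(60,41) + gcd(34,3) + gcd(32,12) + gcd(12,24) + gcd(5,25) = 1+1+1+4+12+5 = 24.
By Pick's theorem A = I + B/2 − 1, so I = 2033 − 24/2 + 1 = 2022.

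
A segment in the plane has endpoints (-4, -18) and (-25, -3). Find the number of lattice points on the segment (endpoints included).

4

The number of lattice points on a segment between lattice points is gcd(|Δx|,|Δy|) + 1 = gcd(21,15) + 1 = 3 + 1 = 4.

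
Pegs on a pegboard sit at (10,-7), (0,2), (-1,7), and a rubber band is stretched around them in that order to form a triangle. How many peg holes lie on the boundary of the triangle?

Along each edge there are gcd(|Δx|,|Δy|)+1 lattice points, so counting each shared vertex once the boundary has gcd(10,9) + gcd(1,5) + gcd(11,14) = 1+1+1 = 3.

3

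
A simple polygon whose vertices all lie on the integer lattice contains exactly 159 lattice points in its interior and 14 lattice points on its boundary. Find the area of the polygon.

165

Pick's theorem states A = I + B/2 − 1, so A = 159 + 14/2 − 1 = 165.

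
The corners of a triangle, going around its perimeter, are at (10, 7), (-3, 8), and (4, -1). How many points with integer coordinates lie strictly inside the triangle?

54

Using the shoelace formula, 2A = |(10·8 − (-3)·7) + ((-3)·(-1) − 4·8) + (4·7 − 10·(-1))| = 110, so the area is 55.
Summing gcd(|Δx|,|Δy|) over the edges gives the boundary count: gcd(13,1) + gcd(7,9) + gcd(6,8) = 1+1+2 = 4.
Pick's theorem gives I = A − B/2 + 1 = 55 − 4/2 + 1 = 54.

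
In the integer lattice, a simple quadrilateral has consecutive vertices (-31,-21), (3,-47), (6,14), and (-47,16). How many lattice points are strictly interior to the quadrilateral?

Using the shoelace formula, 2A = |[(-31)·(-47) − 3·(-21)] + [3·14 − 6·(-47)] + [6·16 − (-47)·14] + [(-47)·(-21) − (-31)·16]| = 4081, so the area is 4081/2.
The number of boundary lattice points is Σ gcd(|Δx|,|Δy|) = gcd(34,26) + gcd(3,61) + gcd(53,2) + gcd(16,37) = 2+1+1+1 = 5.
Pick's theorem gives I = A − B/2 + 1 = 4081/2 − 5/2 + 1 = 2039.

2039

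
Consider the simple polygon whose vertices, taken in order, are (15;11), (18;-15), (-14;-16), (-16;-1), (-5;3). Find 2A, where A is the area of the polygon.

The shoelace formula gives twice the area as |[15·(-15) − 18·11] + [18·(-16) − (-14)·(-15)] + [(-14)·(-1) − (-16)·(-16)] + [(-16)·3 − (-5)·(-1)] + [(-5)·11 − 15·3]| = 1316, so the area is 658.

1316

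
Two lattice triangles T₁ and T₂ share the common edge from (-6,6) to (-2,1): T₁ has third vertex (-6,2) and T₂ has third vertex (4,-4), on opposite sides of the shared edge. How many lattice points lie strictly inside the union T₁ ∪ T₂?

6

The union is the simple quadrilateral with vertices (-6,6), (-6,2), (-2,1), (4,-4) in order.
The shoelace formula gives twice the area as |[(-6)·2 − (-6)·6] + [(-6)·1 − (-2)·2] + [(-2)·(-4) − 4·1] + [4·6 − (-6)·(-4)]| = 26, so the area is 13.
The number of boundary lattice points is Σ gcd(|Δx|,|Δy|) = gcd(0,4) + gcd(4,1) + gcd(6,5) + gcd(10,10) = 4+1+1+10 = 16.
By Pick's theorem I = A − B/2 + 1 = 13 − 16/2 + 1 = 6.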